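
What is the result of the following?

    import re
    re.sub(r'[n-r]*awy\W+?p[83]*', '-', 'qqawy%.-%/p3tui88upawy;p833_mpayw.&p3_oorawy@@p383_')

'-tui88u-_mpayw.&p3_-_'

This matches zero or more of a character in [n-r], then the literal 'awy'; then one or more of a non-word character (lazy); then a literal 'p', then zero or more of one of [83].
Matches: at [0:12] → 'qqawy%.-%/p3'; at [18:27] → 'pawy;p833'; at [38:50] → 'oorawy@@p383'.
`sub` substitutes '-' at each match site.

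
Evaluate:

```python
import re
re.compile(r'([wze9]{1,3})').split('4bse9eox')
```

The group in the pattern means `split` returns the separators' captures alongside the pieces.

['4bs', 'e9e', 'ox']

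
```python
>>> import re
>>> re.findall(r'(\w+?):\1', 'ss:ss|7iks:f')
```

After group 1 captures some text, `\1` only succeeds where that same text appears again.
Because there's exactly one group, `findall` drops the full match and keeps group 1 from the one hit.

['ss']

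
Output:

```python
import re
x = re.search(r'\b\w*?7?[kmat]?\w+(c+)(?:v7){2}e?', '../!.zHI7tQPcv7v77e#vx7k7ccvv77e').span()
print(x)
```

(5, 17)

This matches a word boundary (`\b`, zero-width); then zero or more of a word character (lazy), then optionally the literal '7', then optionally one of [kmat]; then one or more of a word character; then one or more of a literal 'c' (captured); then the literal 'v7' repeated 2 times, then optionally the literal 'e'.
`re.search` tries every starting position until one works.
The match spans [5:17] → 'zHI7tQPcv7v7'.
Captured: group 1 = 'c'.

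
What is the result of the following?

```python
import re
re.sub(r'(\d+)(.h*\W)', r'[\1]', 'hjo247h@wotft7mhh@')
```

This matches one or more of a digit (captured); then any character, then zero or more of the literal 'h', then a non-word character (captured).
`\1` in the replacement pulls in group 1's text for each match.

'hjo[247]wotft[7]'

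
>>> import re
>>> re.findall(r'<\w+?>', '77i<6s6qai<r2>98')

No capturing groups, so `findall` returns the 1 full match string.

['<r2>']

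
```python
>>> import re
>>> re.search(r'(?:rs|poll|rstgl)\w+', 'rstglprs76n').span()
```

The match spans [0:11] → 'rstglprs76n'.

(0, 11)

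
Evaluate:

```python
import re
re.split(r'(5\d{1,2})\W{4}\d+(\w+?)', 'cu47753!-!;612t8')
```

['cu477', '53', 't', '8']

The pattern matches the literal '5', then 1 to 2 of a digit (captured); then exactly 4 of a non-word character, then one or more of a digit; then one or more of a word character (lazy) (captured).
Because the quantifier is non-greedy, it stops expanding at the earliest point where the rest of the pattern can succeed.
Matches to split on: at [5:15] → '53!-!;612t'.
With a capturing group present, the delimiter's captured portion is kept in the result list.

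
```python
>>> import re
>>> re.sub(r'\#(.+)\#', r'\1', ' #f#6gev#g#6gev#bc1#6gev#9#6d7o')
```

Matches: at [1:27] → '#f#6gev#g#6gev#bc1#6gev#9#'.
The replacement refers to a captured group, so each match is rewritten using its own captured text.

' f#6gev#g#6gev#bc1#6gev#96d7o'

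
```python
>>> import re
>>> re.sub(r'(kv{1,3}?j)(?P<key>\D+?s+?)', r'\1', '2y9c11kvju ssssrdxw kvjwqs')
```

The pattern matches the literal 'k', then 1 to 3 of the literal 'v' (lazy), then the literal 'j' (captured); then one or more of a non-digit (lazy), then one or more of a literal 's' (lazy) (captured as 'key').
Matches: at [6:12] → 'kvju s'; at [20:26] → 'kvjwqs'.
Each match is replaced using the text its own group 1 captured.

'2y9c11kvjsssrdxw kvj'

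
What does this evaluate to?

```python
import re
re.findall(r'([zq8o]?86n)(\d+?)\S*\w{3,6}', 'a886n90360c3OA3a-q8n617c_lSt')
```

[('886n', '9')]

Pattern: optionally one of [zq8o], then the literal '86n' (captured); then one or more of a digit (lazy) (captured); then zero or more of a non-whitespace character, then 3 to 6 of a word character.
The `?` after the quantifier makes it lazy — it takes as little as possible before letting the rest of the pattern try.
Matches: at [1:28] match '886n90360c3OA3a-q8n617c_lSt', groups = ('886n', '9').
2 groups means the one result is a tuple of 2 captured strings — 1 here.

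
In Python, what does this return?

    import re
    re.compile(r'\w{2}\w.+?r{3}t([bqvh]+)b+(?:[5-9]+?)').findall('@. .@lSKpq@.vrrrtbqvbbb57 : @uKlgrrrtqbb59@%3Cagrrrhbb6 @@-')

['bqvbb', 'qb']

The pattern matches exactly 2 of a word character, then a word character; then one or more of any character (lazy), then exactly 3 of a literal 'r', then a literal 't'; then one or more of one of [bqvh] (captured); then one or more of a literal 'b'; then one or more of a character in [5-9] (lazy) (non-capturing group).
Because the quantifier is non-greedy, it stops expanding at the earliest point where the rest of the pattern can succeed.
Scanning left to right: at [5:24] match 'lSKpq@.vrrrtbqvbbb5', group 1 = 'bqvbb'; at [29:41] match 'uKlgrrrtqbb5', group 1 = 'qb'.
One capturing group, so `findall` returns just the captured substring from each match — 2 in all.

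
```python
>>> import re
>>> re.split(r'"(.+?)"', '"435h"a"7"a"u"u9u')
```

Matches to split on: at [0:6] → '"435h"'; at [7:10] → '"7"'; at [11:14] → '"u"'.
With a capturing group present, the delimiter's captured portion is kept in the result list.

['', '435h', 'a', '7', 'a', 'u', 'u9u']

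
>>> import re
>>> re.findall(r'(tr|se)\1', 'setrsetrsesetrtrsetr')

`\1` has to match the exact text group 1 already captured.
With a single group, `findall` returns only what that group captured — 2 items.

['se', 'tr']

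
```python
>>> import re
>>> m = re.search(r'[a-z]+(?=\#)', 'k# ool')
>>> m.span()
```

Because the assertion is zero-width, the text it checks is not consumed and won't appear in the result.
`re.search` scans for the first position where the pattern succeeds.
The match spans [0:1] → 'k'.

(0, 1)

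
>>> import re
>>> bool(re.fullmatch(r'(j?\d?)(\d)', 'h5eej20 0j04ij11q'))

False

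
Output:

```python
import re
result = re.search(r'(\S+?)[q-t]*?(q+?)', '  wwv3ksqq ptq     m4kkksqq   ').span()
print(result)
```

(2, 9)

This matches one or more of a non-whitespace character (lazy) (captured); then zero or more of a character in [q-t] (lazy); then one or more of a literal 'q' (lazy) (captured).
Because the quantifier is non-greedy, it stops expanding at the earliest point where the rest of the pattern can succeed.
`re.search` scans for the first position where the pattern succeeds.
The match spans [2:9] → 'wwv3ksq'.
Captured: group 1 = 'wwv3k', group 2 = 'q'.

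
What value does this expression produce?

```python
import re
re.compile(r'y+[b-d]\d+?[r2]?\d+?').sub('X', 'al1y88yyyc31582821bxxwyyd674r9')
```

`sub` substitutes 'X' at each match site.

'al1y88X582821bxxwX4r9'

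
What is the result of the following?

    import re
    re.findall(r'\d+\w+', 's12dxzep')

['12dxzep']

This matches one or more of a digit; then one or more of a word character.
Walking the string: at [1:8] → '12dxzep'.
With no groups in the pattern, `findall` gives back each whole match — 1 here.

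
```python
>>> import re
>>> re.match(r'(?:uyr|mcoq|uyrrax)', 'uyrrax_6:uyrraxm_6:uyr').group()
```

`re.match` only tries the pattern at the start of the string.
The match spans [0:3] → 'uyr'.

'uyr'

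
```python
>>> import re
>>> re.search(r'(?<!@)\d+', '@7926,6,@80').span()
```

(2, 5)

`(?!…)`/`(?<!…)` only lets a position through if the neighbouring text does NOT match; no characters are consumed.
The match spans [2:5] → '926'.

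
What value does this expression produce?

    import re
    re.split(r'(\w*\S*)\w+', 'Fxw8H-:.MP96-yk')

['', 'Fxw8H-:.MP96-y', '']

`re.split` interleaves the captured-group text with the surrounding fragments.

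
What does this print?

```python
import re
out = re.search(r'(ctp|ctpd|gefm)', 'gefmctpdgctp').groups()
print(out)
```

('gefm',)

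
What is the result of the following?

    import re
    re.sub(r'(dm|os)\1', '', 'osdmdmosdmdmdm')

'ososdm'

`\1` has to match the exact text group 1 already captured.
Every occurrence is swapped for ''.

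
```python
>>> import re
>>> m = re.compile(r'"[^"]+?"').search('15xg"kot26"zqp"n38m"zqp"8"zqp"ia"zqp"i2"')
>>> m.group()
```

'"kot26"'

The match spans [4:11] → '"kot26"'.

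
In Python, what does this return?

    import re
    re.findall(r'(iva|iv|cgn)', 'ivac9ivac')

['iva', 'iva']

Alternation tries branches left to right and keeps the first one that lets the overall match succeed at that position.
Scanning left to right: at [0:3] match 'iva', group 1 = 'iva'; at [5:8] match 'iva', group 1 = 'iva'.
Because there's exactly one group, `findall` drops the full match and keeps group 1 from each hit.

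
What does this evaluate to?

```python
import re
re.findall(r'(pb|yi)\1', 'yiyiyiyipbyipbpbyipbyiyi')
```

['yi', 'yi', 'pb', 'yi']

`\1` has to match the exact text group 1 already captured.
Matches: at [0:4] match 'yiyi', group 1 = 'yi'; at [4:8] match 'yiyi', group 1 = 'yi'; at [12:16] match 'pbpb', group 1 = 'pb'; at [20:24] match 'yiyi', group 1 = 'yi'.
Because there's exactly one group, `findall` drops the full match and keeps group 1 from each hit.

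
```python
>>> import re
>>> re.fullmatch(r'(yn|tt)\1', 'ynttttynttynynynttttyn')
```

After group 1 captures some text, `\1` only succeeds where that same text appears again.
`fullmatch` succeeds only if the pattern covers the string from start to end.
Here the string isn't matched end-to-end, so the call returns None.

None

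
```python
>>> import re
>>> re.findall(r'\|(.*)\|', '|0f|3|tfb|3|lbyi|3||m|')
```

['0f|3|tfb|3|lbyi|3||m']

`findall` collects group 1 from the one match (1 total).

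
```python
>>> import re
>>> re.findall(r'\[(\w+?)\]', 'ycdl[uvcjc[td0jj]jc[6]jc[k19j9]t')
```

['td0jj', '6', 'k19j9']

One capturing group, so `findall` returns just the captured substring from each match — 3 in all.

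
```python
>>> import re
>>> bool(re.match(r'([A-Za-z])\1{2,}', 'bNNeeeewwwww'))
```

False

The backreference `\1` re-matches whatever the first group consumed, character for character.
`re.match` only tries the pattern at the start of the string.
Here the string doesn't start with a match, so the call returns None, and `bool(None)` is False.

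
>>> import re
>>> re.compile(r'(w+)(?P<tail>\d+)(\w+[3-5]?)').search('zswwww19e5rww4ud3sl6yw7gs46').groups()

Pattern: one or more of a literal 'w' (captured); then one or more of a digit (captured as 'tail'); then one or more of a word character, then optionally a character in [3-5] (captured).
Unlike `match`, `search` isn't anchored — it looks for the pattern anywhere in the string.
The match spans [2:27] → 'wwww19e5rww4ud3sl6yw7gs46'.
Captured: group 1 = 'wwww', group 2 = '19', group 3 = 'e5rww4ud3sl6yw7gs46'.

('wwww', '19', 'e5rww4ud3sl6yw7gs46')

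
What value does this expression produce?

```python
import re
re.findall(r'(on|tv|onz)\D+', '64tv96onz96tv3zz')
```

One capturing group, so `findall` returns just the captured substring from the one match — 1 in all.

['on']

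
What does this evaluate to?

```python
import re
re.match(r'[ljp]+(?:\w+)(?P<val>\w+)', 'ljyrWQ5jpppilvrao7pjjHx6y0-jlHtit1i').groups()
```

('0',)

Pattern: one or more of one of [ljp]; then one or more of a word character (non-capturing group); then one or more of a word character (captured as 'val').
`re.match` only tries the pattern at the start of the string.
The match spans [0:26] → 'ljyrWQ5jpppilvrao7pjjHx6y0'.
Captured: group 1 = '0'.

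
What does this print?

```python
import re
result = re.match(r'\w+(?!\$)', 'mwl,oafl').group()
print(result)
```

mwl

Because the assertion is negative and zero-width, positions next to the forbidden text are skipped.
`re.match` won't scan ahead — the pattern has to work from the very first character.
The match spans [0:3] → 'mwl'.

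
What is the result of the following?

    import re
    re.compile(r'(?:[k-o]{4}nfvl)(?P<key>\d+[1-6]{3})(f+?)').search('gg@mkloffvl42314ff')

Pattern: exactly 4 of a character in [k-o], then a literal 'n', then the literal 'fvl' (non-capturing group); then one or more of a digit, then exactly 3 of a character in [1-6] (captured as 'key'); then one or more of a literal 'f' (lazy) (captured).
`search` walks the string left to right and returns the first match it finds.
Here nothing in the string fits, so the call returns None.

None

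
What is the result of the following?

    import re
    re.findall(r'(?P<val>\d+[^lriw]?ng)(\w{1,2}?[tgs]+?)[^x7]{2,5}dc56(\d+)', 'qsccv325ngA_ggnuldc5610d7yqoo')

[('325ng', 'A_g', '10')]

The pattern matches one or more of a digit, then optionally any character except [lriw], then the literal 'ng' (captured as 'val'); then 1 to 2 of a word character (lazy), then one or more of one of [tgs] (lazy) (captured); then 2 to 5 of any character except [x7], then the literal 'dc', then the literal '56'; then one or more of a digit (captured).
Scanning left to right: at [5:23] match '325ngA_ggnuldc5610', groups = ('325ng', 'A_g', '10').
`findall` packs the 3 group values into a tuple for every match.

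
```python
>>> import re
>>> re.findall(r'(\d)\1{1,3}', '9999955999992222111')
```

['9', '5', '9', '2', '1']

After group 1 captures some text, `\1` only succeeds where that same text appears again.
Walking the string: at [0:4] match '9999', group 1 = '9'; at [5:7] match '55', group 1 = '5'; at [7:11] match '9999', group 1 = '9'; at [12:16] match '2222', group 1 = '2'; at [16:19] match '111', group 1 = '1'.
One capturing group, so `findall` returns just the captured substring from each match — 5 in all.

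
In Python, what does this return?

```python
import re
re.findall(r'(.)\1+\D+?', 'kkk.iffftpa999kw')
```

['k', 'f', '9']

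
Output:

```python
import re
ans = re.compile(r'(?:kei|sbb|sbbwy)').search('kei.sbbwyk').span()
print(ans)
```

(0, 3)

`search` walks the string left to right and returns the first match it finds.
The match spans [0:3] → 'kei'.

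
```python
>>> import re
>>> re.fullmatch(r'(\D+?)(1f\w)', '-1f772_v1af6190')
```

This matches one or more of a non-digit (lazy) (captured); then the literal '1f', then a word character (captured).
For `fullmatch`, every character of the input must be accounted for by the pattern.
Here the pattern can't cover the whole string, so the call returns None.

None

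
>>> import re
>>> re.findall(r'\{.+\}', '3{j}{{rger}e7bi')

['{j}{{rger}']

With no groups in the pattern, `findall` gives back each whole match — 1 here.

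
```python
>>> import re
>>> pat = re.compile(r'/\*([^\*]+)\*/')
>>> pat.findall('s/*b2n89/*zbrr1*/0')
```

['zbrr1']

`findall` collects group 1 from the one match (1 total).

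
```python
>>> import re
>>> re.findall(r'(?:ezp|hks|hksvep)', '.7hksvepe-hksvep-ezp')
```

`|` is ordered: at each position the engine commits to the first alternative that works.
Scanning left to right: at [2:5] → 'hks'; at [10:13] → 'hks'; at [17:20] → 'ezp'.
With no groups in the pattern, `findall` gives back each whole match — 3 here.

['hks', 'hks', 'ezp']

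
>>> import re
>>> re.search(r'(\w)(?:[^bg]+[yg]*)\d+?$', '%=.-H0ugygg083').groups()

('H',)

Pattern: a word character (captured); then one or more of any character except [bg], then zero or more of one of [yg] (non-capturing group); then one or more of a digit (lazy); then anchored at the end.
`re.search` tries every starting position until one works.
The match spans [4:14] → 'H0ugygg083'.
Captured: group 1 = 'H'.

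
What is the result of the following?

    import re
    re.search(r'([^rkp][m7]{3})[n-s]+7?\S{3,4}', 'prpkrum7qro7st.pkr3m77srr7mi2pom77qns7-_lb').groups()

('3m77',)

This matches any character except [rkp], then exactly 3 of one of [m7] (captured); then one or more of a character in [n-s], then optionally a literal '7', then 3 to 4 of a non-whitespace character.
`search` walks the string left to right and returns the first match it finds.
The match spans [18:30] → '3m77srr7mi2p'.
Captured: group 1 = '3m77'.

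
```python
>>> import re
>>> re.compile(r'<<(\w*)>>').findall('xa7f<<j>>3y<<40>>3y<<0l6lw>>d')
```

['j', '40', '0l6lw']

`findall` collects group 1 from each match (3 total).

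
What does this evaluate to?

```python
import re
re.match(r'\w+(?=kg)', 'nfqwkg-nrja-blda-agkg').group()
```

With `match`, the pattern is implicitly anchored at the beginning.
The match spans [0:4] → 'nfqw'.

'nfqw'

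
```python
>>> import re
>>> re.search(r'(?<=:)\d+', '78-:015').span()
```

(4, 7)

The `(?=…)`/`(?<=…)` assertion just peeks at neighbouring text; it doesn't advance the match position.
The match spans [4:7] → '015'.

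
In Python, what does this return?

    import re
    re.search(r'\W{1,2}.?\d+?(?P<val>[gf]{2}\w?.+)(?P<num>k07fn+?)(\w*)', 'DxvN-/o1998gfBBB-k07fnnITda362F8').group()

'-/o1998gfBBB-k07fnnITda362F8'

The pattern matches 1 to 2 of a non-word character, then optionally any character, then one or more of a digit (lazy); then exactly 2 of one of [gf], then optionally a word character, then one or more of any character (captured as 'val'); then the literal 'k0', then the literal '7f', then one or more of a literal 'n' (lazy) (captured as 'num'); then zero or more of a word character (captured).
Unlike `match`, `search` isn't anchored — it looks for the pattern anywhere in the string.
The match spans [4:32] → '-/o1998gfBBB-k07fnnITda362F8'.
Captured: group 1 = 'gfBBB-', group 2 = 'k07fn', group 3 = 'nITda362F8'.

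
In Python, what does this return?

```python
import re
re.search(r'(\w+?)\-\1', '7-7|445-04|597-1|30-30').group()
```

'7-7'

`\1` is not a pattern — it's the concrete string captured by group 1, re-applied verbatim.
`search` walks the string left to right and returns the first match it finds.
The match spans [0:3] → '7-7'.
Captured: group 1 = '7'.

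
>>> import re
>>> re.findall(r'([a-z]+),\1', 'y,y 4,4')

['y']

After group 1 captures some text, `\1` only succeeds where that same text appears again.
Walking the string: at [0:3] match 'y,y', group 1 = 'y'.
`findall` collects group 1 from the one match (1 total).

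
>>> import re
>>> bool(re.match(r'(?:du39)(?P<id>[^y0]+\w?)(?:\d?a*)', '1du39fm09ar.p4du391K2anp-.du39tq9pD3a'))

False

With `match`, the pattern is implicitly anchored at the beginning.
Here the string doesn't start with a match, so the call returns None, and `bool(None)` is False.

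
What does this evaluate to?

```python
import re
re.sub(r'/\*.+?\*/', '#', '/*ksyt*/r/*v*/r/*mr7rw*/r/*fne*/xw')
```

'#r#r#r#xw'

Because the quantifier is non-greedy, it stops expanding at the earliest point where the rest of the pattern can succeed.
Matches: at [0:8] → '/*ksyt*/'; at [9:14] → '/*v*/'; at [15:24] → '/*mr7rw*/'; at [25:32] → '/*fne*/'.
`sub` substitutes '#' at each match site.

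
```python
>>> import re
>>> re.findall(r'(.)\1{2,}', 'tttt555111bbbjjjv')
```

['t', '5', '1', 'b', 'j']

The backreference `\1` re-matches whatever the first group consumed, character for character.
Matches: at [0:4] match 'tttt', group 1 = 't'; at [4:7] match '555', group 1 = '5'; at [7:10] match '111', group 1 = '1'; at [10:13] match 'bbb', group 1 = 'b'; at [13:16] match 'jjj', group 1 = 'j'.
With a single group, `findall` returns only what that group captured — 5 items.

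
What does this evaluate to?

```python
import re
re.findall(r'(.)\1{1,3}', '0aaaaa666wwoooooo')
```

['a', '6', 'w', 'o', 'o']

The backreference `\1` re-matches whatever the first group consumed, character for character.
Matches: at [1:5] match 'aaaa', group 1 = 'a'; at [6:9] match '666', group 1 = '6'; at [9:11] match 'ww', group 1 = 'w'; at [11:15] match 'oooo', group 1 = 'o'; at [15:17] match 'oo', group 1 = 'o'.
With a single group, `findall` returns only what that group captured — 5 items.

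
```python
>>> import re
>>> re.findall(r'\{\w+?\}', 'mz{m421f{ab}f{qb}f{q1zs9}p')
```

['{ab}', '{qb}', '{q1zs9}']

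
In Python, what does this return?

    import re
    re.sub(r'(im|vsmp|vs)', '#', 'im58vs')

Matches: at [0:2] → 'im'; at [4:6] → 'vs'.
Each match is replaced by '#'.

'#58#'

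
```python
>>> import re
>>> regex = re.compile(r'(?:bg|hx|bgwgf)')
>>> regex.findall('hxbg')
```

Scanning left to right: at [0:2] → 'hx'; at [2:4] → 'bg'.
`findall` yields the raw match text (2 of them) because the pattern has no groups.

['hx', 'bg']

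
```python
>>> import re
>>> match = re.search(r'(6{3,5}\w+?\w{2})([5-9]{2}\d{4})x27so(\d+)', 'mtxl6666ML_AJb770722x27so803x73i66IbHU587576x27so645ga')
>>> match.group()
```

'6666ML_AJb770722x27so803'

This matches 3 to 5 of the literal '6', then one or more of a word character (lazy), then exactly 2 of a word character (captured); then exactly 2 of a character in [5-9], then exactly 4 of a digit (captured); then the literal 'x27', then the literal 'so'; then one or more of a digit (captured).
The `?` after the quantifier makes it lazy — it takes as little as possible before letting the rest of the pattern try.
`re.search` scans for the first position where the pattern succeeds.
The match spans [4:28] → '6666ML_AJb770722x27so803'.
Captured: group 1 = '6666ML_AJb', group 2 = '770722', group 3 = '803'.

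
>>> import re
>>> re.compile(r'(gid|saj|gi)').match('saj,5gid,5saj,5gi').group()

'saj'

With `match`, the pattern is implicitly anchored at the beginning.
The match spans [0:3] → 'saj'.
Captured: group 1 = 'saj'.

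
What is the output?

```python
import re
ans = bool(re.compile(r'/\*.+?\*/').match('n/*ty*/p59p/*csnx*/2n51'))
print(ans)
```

With `match`, the pattern is implicitly anchored at the beginning.
Here position 0 doesn't satisfy it, so the call returns None, and `bool(None)` is False.

False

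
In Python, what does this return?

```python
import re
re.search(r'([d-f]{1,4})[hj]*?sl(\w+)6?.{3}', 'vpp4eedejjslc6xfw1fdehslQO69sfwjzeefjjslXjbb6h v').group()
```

'eedejjslc6xfw1fdehslQO69sfwjzeefjjslXjbb6h v'

The pattern matches 1 to 4 of a character in [d-f] (captured); then zero or more of one of [hj] (lazy), then the literal 'sl'; then one or more of a word character (captured); then optionally the literal '6', then exactly 3 of any character.
`re.search` tries every starting position until one works.
The match spans [4:48] → 'eedejjslc6xfw1fdehslQO69sfwjzeefjjslXjbb6h v'.
Captured: group 1 = 'eede', group 2 = 'c6xfw1fdehslQO69sfwjzeefjjslXjbb6'.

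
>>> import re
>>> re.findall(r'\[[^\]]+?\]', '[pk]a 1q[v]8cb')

['[pk]', '[v]']

Walking the string: at [0:4] → '[pk]'; at [8:11] → '[v]'.
With no groups in the pattern, `findall` gives back each whole match — 2 here.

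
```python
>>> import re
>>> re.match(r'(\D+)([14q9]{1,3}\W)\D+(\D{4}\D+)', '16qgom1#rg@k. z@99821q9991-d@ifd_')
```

With `match`, the pattern is implicitly anchored at the beginning.
Here the pattern fails at index 0, so the call returns None.

None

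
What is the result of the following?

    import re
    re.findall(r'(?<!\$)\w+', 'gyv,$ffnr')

Because the assertion is negative and zero-width, positions next to the forbidden text are skipped.
With no groups in the pattern, `findall` gives back each whole match — 2 here.

['gyv', 'fnr']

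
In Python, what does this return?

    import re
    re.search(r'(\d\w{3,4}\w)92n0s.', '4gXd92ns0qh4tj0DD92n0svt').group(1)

The match spans [11:23] → '4tj0DD92n0sv'.
Captured: group 1 = '4tj0DD'.

'4tj0DD'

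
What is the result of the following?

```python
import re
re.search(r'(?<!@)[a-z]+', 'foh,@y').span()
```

Because the assertion is negative and zero-width, positions next to the forbidden text are skipped.
Unlike `match`, `search` isn't anchored — it looks for the pattern anywhere in the string.
The match spans [0:3] → 'foh'.

(0, 3)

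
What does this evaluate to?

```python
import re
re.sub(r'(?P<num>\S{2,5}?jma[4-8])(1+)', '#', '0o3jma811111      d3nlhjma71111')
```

'#      #'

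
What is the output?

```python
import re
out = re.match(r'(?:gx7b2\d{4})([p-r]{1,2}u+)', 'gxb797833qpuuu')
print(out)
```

None

Pattern: the literal 'gx', then the literal '7b2', then exactly 4 of a digit (non-capturing group); then 1 to 2 of a character in [p-r], then one or more of a literal 'u' (captured).
`re.match` only tries the pattern at the start of the string.
Here position 0 doesn't satisfy it, so the call returns None.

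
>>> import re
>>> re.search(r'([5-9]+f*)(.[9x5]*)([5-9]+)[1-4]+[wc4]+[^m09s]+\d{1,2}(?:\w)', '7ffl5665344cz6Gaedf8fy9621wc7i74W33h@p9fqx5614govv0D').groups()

('7ff', 'l5', '665')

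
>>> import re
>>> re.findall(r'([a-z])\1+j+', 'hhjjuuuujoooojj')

['h', 'u', 'o']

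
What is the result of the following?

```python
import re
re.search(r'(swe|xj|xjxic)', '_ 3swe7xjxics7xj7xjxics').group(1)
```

'swe'

`search` walks the string left to right and returns the first match it finds.
The match spans [3:6] → 'swe'.
Captured: group 1 = 'swe'.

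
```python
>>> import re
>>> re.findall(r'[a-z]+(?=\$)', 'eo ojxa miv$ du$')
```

The `(?=…)`/`(?<=…)` assertion just peeks at neighbouring text; it doesn't advance the match position.
No capturing groups, so `findall` returns the 2 full match strings.

['miv', 'du']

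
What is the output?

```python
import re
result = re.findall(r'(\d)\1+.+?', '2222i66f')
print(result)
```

['2', '6']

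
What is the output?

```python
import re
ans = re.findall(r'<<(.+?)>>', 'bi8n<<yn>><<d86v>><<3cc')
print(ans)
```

The `?` after the quantifier makes it lazy — it takes as little as possible before letting the rest of the pattern try.
One capturing group, so `findall` returns just the captured substring from each match — 2 in all.

['yn', 'd86v']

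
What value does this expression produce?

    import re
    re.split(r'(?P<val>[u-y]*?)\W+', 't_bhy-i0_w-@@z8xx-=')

['t_bh', 'y', 'i0_', 'w', 'z8', 'xx', '']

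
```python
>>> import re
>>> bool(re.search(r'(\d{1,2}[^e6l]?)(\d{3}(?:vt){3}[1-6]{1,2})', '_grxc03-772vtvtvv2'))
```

Here the pattern never matches, so the call returns None, and `bool(None)` is False.

False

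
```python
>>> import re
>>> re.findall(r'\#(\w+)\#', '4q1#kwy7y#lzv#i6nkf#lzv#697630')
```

Walking the string: at [3:10] match '#kwy7y#', group 1 = 'kwy7y'; at [13:20] match '#i6nkf#', group 1 = 'i6nkf'.
`findall` collects group 1 from each match (2 total).

['kwy7y', 'i6nkf']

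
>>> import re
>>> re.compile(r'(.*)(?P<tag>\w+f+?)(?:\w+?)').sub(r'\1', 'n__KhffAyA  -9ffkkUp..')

'n__KhffAyA  -9kUp..'

With the lazy modifier that quantifier settles for the fewest repetitions that let the rest of the pattern succeed (the atoms after it are unaffected and can still be greedy).
`\1` in the replacement pulls in group 1's text for each match.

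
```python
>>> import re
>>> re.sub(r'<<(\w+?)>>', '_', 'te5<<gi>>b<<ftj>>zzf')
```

`sub` substitutes '_' at each match site.

'te5_b_zzf'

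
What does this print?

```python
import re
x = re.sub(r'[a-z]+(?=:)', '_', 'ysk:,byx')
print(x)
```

_:,byx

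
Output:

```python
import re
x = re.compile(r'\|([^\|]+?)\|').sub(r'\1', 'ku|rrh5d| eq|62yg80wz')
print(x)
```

kurrh5d eq|62yg80wz

`\1` in the replacement pulls in group 1's text for each match.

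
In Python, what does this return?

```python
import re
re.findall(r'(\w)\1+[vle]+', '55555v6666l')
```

['5', '6']

The backreference `\1` re-matches whatever the first group consumed, character for character.
Matches: at [0:6] match '55555v', group 1 = '5'; at [6:11] match '6666l', group 1 = '6'.
One capturing group, so `findall` returns just the captured substring from each match — 2 in all.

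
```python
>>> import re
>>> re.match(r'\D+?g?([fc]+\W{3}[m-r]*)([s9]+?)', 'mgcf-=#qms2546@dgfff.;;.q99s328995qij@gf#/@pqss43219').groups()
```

('cf-=#qm', 's')

The match spans [0:10] → 'mgcf-=#qms'.
Captured: group 1 = 'cf-=#qm', group 2 = 's'.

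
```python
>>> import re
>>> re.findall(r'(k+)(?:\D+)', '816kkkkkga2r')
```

With a single group, `findall` returns only what that group captured — 1 item.

['kkkkk']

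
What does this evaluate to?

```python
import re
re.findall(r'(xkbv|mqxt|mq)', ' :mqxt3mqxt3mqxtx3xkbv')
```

Alternation tries branches left to right and keeps the first one that lets the overall match succeed at that position.
Walking the string: at [2:6] match 'mqxt', group 1 = 'mqxt'; at [7:11] match 'mqxt', group 1 = 'mqxt'; at [12:16] match 'mqxt', group 1 = 'mqxt'; at [18:22] match 'xkbv', group 1 = 'xkbv'.
One capturing group, so `findall` returns just the captured substring from each match — 4 in all.

['mqxt', 'mqxt', 'mqxt', 'xkbv']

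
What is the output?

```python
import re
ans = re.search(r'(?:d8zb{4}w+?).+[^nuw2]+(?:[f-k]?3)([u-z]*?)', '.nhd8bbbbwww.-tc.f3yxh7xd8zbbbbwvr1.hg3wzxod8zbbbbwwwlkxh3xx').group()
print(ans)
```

The match spans [24:58] → 'd8zbbbbwvr1.hg3wzxod8zbbbbwwwlkxh3'.

d8zbbbbwvr1.hg3wzxod8zbbbbwwwlkxh3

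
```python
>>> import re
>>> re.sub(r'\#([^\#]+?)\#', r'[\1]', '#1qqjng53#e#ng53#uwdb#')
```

Matches: at [0:10] → '#1qqjng53#'; at [11:17] → '#ng53#'.
The replacement refers to a captured group, so each match is rewritten using its own captured text.

'[1qqjng53]e[ng53]uwdb#'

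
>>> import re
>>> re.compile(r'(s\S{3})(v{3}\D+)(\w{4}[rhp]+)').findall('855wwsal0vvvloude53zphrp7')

This matches a literal 's', then exactly 3 of a non-whitespace character (captured); then exactly 3 of the literal 'v', then one or more of a non-digit (captured); then exactly 4 of a word character, then one or more of one of [rhp] (captured).
Scanning left to right: at [5:24] match 'sal0vvvloude53zphrp', groups = ('sal0', 'vvvloude', '53zphrp').
`findall` packs the 3 group values into a tuple for every match.

[('sal0', 'vvvloude', '53zphrp')]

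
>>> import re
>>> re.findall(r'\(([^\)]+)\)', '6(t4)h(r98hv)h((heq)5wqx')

['t4', 'r98hv', '(heq']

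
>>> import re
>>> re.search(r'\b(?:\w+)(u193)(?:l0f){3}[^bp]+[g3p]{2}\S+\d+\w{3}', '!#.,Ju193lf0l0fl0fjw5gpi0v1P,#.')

None

This matches a word boundary (`\b`, zero-width); then one or more of a word character (non-capturing group); then the literal 'u1', then the literal '93' (captured); then the literal 'l0f' repeated 3 times, then one or more of any character except [bp], then exactly 2 of one of [g3p]; then one or more of a non-whitespace character, then one or more of a digit, then exactly 3 of a word character.
`re.search` tries every starting position until one works.
Here the pattern never matches, so the call returns None.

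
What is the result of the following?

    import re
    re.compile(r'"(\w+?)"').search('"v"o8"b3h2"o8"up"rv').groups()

Unlike `match`, `search` isn't anchored — it looks for the pattern anywhere in the string.
The match spans [0:3] → '"v"'.
Captured: group 1 = 'v'.

('v',)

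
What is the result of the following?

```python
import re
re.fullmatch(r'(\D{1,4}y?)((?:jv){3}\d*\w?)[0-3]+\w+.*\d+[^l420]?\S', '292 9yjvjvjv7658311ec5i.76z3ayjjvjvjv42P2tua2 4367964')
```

The pattern matches 1 to 4 of a non-digit, then optionally the literal 'y' (captured); then the literal 'jv' repeated 3 times, then zero or more of a digit, then optionally a word character (captured); then one or more of a character in [0-3], then one or more of a word character, then zero or more of any character; then one or more of a digit; then optionally any character except [l420], then a non-whitespace character.
`fullmatch` succeeds only if the pattern covers the string from start to end.
Here the string isn't matched end-to-end, so the call returns None.

None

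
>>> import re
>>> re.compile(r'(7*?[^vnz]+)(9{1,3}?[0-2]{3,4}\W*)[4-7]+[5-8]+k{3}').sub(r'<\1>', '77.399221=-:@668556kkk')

'<77.39>'

This matches zero or more of a literal '7' (lazy), then one or more of any character except [vnz] (captured); then 1 to 3 of the literal '9' (lazy), then 3 to 4 of a character in [0-2], then zero or more of a non-word character (captured); then one or more of a character in [4-7], then one or more of a character in [5-8], then exactly 3 of the literal 'k'.
`\1` in the replacement pulls in group 1's text for each match.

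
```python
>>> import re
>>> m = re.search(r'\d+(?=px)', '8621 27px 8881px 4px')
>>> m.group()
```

'27'

Because the assertion is zero-width, the text it checks is not consumed and won't appear in the result.
`re.search` scans for the first position where the pattern succeeds.
The match spans [5:7] → '27'.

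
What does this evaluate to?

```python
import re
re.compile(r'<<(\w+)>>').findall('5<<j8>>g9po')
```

Matches: at [1:7] match '<<j8>>', group 1 = 'j8'.
`findall` collects group 1 from the one match (1 total).

['j8']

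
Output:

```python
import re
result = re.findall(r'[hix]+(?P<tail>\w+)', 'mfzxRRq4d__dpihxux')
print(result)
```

Pattern: one or more of one of [hix]; then one or more of a word character (captured as 'tail').
With a single group, `findall` returns only what that group captured — 1 item.

['RRq4d__dpihxux']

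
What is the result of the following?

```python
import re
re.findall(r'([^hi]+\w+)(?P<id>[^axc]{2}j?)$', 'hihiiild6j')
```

The pattern matches one or more of any character except [hi], then one or more of a word character (captured); then exactly 2 of any character except [axc], then optionally the literal 'j' (captured as 'id'); then anchored at the end.
Matches: at [6:10] match 'ld6j', groups = ('ld', '6j').
Multiple groups make `findall` return tuples — one 2-tuple for the one match.

[('ld', '6j')]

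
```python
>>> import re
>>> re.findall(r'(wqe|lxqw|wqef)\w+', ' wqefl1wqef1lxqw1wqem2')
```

['wqe']

Branches in `(...|...)` are attempted left-to-right; the first branch that allows the whole pattern to succeed is taken.
`findall` collects group 1 from the one match (1 total).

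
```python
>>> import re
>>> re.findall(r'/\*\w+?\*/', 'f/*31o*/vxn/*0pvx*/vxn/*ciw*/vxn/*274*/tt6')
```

['/*31o*/', '/*0pvx*/', '/*ciw*/', '/*274*/']

No capturing groups, so `findall` returns the 4 full match strings.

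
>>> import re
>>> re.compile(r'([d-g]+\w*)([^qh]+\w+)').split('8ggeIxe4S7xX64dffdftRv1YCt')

Because the pattern has a capturing group, `split` also inserts each captured text between the pieces.

['8', 'ggeIxe4S7xX64dffdftRv1Y', 'Ct', '']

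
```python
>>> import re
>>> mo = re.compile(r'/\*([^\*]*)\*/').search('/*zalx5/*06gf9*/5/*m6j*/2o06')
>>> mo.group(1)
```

'06gf9'

The match spans [7:16] → '/*06gf9*/'.
Captured: group 1 = '06gf9'.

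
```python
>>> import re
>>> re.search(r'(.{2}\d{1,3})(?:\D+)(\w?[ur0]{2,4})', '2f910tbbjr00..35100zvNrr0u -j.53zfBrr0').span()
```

(0, 12)

This matches exactly 2 of any character, then 1 to 3 of a digit (captured); then one or more of a non-digit (non-capturing group); then optionally a word character, then 2 to 4 of one of [ur0] (captured).
`re.search` tries every starting position until one works.
The match spans [0:12] → '2f910tbbjr00'.
Captured: group 1 = '2f910', group 2 = '00'.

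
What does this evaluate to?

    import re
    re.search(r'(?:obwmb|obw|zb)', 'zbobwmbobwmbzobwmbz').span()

(0, 2)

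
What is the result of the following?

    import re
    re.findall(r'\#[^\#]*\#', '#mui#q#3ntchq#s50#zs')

['#mui#', '#3ntchq#']

`findall` yields the raw match text (2 of them) because the pattern has no groups.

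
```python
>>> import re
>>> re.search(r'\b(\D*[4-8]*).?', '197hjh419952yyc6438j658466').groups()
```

Pattern: a word boundary (`\b`, zero-width); then zero or more of a non-digit, then zero or more of a character in [4-8] (captured); then optionally any character.
Unlike `match`, `search` isn't anchored — it looks for the pattern anywhere in the string.
The match spans [0:1] → '1'.
Captured: group 1 = ''.

('',)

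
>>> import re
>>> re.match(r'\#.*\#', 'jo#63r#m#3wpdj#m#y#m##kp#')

`re.match` only tries the pattern at the start of the string.
Here the pattern fails at index 0, so the call returns None.

None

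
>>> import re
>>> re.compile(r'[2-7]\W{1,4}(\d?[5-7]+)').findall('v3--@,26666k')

The pattern matches a character in [2-7], then 1 to 4 of a non-word character; then optionally a digit, then one or more of a character in [5-7] (captured).
Because there's exactly one group, `findall` drops the full match and keeps group 1 from the one hit.

['26666']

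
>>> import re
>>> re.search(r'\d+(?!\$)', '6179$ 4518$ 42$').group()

'617'

Because the assertion is negative and zero-width, positions next to the forbidden text are skipped.
`re.search` scans for the first position where the pattern succeeds.
The match spans [0:3] → '617'.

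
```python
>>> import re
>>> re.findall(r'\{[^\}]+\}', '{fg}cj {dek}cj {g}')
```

['{fg}', '{dek}', '{g}']

With no groups in the pattern, `findall` gives back each whole match — 3 here.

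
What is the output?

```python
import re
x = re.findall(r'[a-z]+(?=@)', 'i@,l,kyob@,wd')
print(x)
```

['i', 'kyob']

Because the assertion is zero-width, the text it checks is not consumed and won't appear in the result.
Scanning left to right: at [0:1] → 'i'; at [5:9] → 'kyob'.
No capturing groups, so `findall` returns the 2 full match strings.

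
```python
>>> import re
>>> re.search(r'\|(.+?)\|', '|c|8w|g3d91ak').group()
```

'|c|'

Because the quantifier is non-greedy, it stops expanding at the earliest point where the rest of the pattern can succeed.
The match spans [0:3] → '|c|'.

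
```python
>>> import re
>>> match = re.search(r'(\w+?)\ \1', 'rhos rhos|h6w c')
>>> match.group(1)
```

'rhos'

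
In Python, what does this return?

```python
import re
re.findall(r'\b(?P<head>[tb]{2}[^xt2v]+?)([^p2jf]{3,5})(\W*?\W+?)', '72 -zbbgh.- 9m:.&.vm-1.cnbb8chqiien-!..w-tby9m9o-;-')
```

The pattern matches a word boundary (`\b`, zero-width); then exactly 2 of one of [tb], then one or more of any character except [xt2v] (lazy) (captured as 'head'); then 3 to 5 of any character except [p2jf] (captured); then zero or more of a non-word character (lazy), then one or more of a non-word character (lazy) (captured).
A `+?`/`*?`/`{m,n}?` starts at its minimum and grows only as far as needed for what follows to match.
Scanning left to right: at [41:50] match 'tby9m9o-;', groups = ('tby', '9m9o-', ';').
`findall` packs the 3 group values into a tuple for every match.

[('tby', '9m9o-', ';')]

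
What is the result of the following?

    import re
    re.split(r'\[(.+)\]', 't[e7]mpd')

Matches to split on: at [1:5] → '[e7]'.
The group in the pattern means `split` returns the separators' captures alongside the pieces.

['t', 'e7', 'mpd']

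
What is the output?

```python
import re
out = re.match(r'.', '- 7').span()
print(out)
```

(0, 1)

Pattern: any character.
With `match`, the pattern is implicitly anchored at the beginning.
The match spans [0:1] → '-'.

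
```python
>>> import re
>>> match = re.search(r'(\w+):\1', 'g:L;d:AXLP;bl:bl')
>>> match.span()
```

`\1` is not a pattern — it's the concrete string captured by group 1, re-applied verbatim.
The match spans [11:16] → 'bl:bl'.

(11, 16)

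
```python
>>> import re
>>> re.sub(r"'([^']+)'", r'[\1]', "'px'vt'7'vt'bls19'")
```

'[px]vt[7]vt[bls19]'

`\1` in the replacement pulls in group 1's text for each match.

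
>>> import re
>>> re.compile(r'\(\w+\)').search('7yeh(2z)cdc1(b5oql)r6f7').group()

'(2z)'

The match spans [4:8] → '(2z)'.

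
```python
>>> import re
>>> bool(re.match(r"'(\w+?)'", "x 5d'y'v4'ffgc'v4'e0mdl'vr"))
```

`re.match` only tries the pattern at the start of the string.
Here the pattern fails at index 0, so the call returns None, and `bool(None)` is False.

False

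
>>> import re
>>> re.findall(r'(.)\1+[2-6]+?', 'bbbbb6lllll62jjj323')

After group 1 captures some text, `\1` only succeeds where that same text appears again.
With a single group, `findall` returns only what that group captured — 3 items.

['b', 'l', 'j']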